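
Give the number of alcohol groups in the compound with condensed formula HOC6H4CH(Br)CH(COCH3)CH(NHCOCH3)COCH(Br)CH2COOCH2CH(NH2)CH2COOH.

Taking each segment in turn:
  HOC6H4: –OH attached directly to an aromatic ring → phenol (not alcohol); the ring itself is an arene.
  CH(Br): halogen on an sp³ carbon → alkyl halide.
  CH(COCH3): pendant –COCH3: carbonyl C bonded to two carbons → ketone.
  CH(NHCOCH3): pendant –NHC(=O)CH3: N bonded to a carbonyl → amide (not amine).
  CO: –C(=O)– with carbon on both sides → ketone.
  CH(Br): halogen on an sp³ carbon → alkyl halide.
  CH2COOCH2: –C(=O)–O–C with C on the carbonyl side → ester.
  CH(NH2): –NH2 on an sp³ carbon with no adjacent C=O → amine.
  COOH: –COOH: carbonyl C bonded to –OH and C → carboxylic acid (the –OH is not a separate alcohol).
No segment is a alcohol: HOC6H4 is arene/phenol, not alcohol; CH(COCH3) is ketone, not alcohol; CO is ketone, not alcohol. → 0.

0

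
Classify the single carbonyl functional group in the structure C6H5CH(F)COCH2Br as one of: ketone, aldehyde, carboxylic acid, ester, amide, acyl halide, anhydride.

The carbonyl is in the CO segment: –C(=O)– with carbon on both sides → ketone.

ketone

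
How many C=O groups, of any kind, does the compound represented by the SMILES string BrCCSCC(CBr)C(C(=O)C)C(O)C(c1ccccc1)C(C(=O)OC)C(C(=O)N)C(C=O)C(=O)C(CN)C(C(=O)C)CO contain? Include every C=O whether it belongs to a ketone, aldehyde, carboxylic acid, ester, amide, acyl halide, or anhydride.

CH(COCH3): ketone, 1 C=O (running total 1).
CH(COOCH3): ester, 1 C=O (running total 2).
CH(CONH2): amide, 1 C=O (running total 3).
CH(CHO): aldehyde, 1 C=O (running total 4).
CO: ketone, 1 C=O (running total 5).
CH(COCH3): ketone, 1 C=O (running total 6).

6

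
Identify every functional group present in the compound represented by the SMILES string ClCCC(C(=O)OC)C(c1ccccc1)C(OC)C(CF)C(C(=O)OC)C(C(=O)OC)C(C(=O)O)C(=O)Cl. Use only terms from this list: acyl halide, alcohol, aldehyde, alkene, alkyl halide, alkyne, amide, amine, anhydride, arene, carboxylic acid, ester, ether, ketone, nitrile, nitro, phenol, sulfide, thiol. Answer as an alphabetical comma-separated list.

acyl halide, alkyl halide, arene, carboxylic acid, ester, ether

halogen on an sp³ carbon → alkyl halide.
pendant –COOCH3: carbonyl C bonded to C and –OCH3 → ester.
pendant –C6H5: benzene ring → arene.
pendant –OCH3: C–O–C with sp³ C, no adjacent C=O → ether.
pendant –CH2X: halogen on sp³ carbon → alkyl halide.
pendant –COOCH3: carbonyl C bonded to C and –OCH3 → ester.
pendant –COOCH3: carbonyl C bonded to C and –OCH3 → ester.
pendant –COOH: carbonyl C bonded to C and –OH → carboxylic acid.
–C(=O)Cl: carbonyl C bonded to C and to a halogen → acyl halide (not alkyl halide).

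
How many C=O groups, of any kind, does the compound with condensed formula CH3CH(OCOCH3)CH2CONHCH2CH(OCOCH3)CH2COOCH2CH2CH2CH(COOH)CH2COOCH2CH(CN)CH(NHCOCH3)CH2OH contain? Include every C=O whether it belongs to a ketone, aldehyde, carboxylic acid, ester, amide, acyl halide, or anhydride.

7

CH(OCOCH3): ester, 1 C=O (running total 1).
CH2CONHCH2: amide, 1 C=O (running total 2).
CH(OCOCH3): ester, 1 C=O (running total 3).
CH2COOCH2: ester, 1 C=O (running total 4).
CH(COOH): carboxylic acid, 1 C=O (running total 5).
CH2COOCH2: ester, 1 C=O (running total 6).
CH(NHCOCH3): amide, 1 C=O (running total 7).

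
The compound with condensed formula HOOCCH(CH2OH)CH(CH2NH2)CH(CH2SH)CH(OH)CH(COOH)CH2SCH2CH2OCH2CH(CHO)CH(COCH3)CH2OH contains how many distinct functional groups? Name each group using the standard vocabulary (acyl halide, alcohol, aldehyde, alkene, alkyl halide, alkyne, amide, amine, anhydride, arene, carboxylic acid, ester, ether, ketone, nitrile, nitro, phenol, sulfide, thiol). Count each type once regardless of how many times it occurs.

–COOH: carbonyl C bonded to –OH and C → carboxylic acid (the –OH is not a separate alcohol).
pendant –CH2OH on an sp³ backbone C → alcohol.
pendant –CH2NH2: N on sp³ C, no adjacent C=O → amine.
pendant –CH2SH → thiol.
–OH on an sp³ carbon → alcohol (secondary).
pendant –COOH: carbonyl C bonded to C and –OH → carboxylic acid.
C–S–C linkage → sulfide (thioether).
C–O–C with sp³ carbons on both sides and no adjacent C=O → ether.
pendant –CHO: carbonyl C bonded to C and H → aldehyde.
pendant –COCH3: carbonyl C bonded to two carbons → ketone.
–OH on an sp³ carbon → alcohol.
Distinct types present: alcohol, aldehyde, amine, carboxylic acid, ether, ketone, sulfide, thiol.

8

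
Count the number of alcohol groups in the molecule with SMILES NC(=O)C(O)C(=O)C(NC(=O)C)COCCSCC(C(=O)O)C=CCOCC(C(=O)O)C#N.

1

–C(=O)NH2: carbonyl C bonded to C and to N → amide (the N is not a separate amine).
–OH on an sp³ carbon → alcohol (secondary).
–C(=O)– with carbon on both sides → ketone.
pendant –NHC(=O)CH3: N bonded to a carbonyl → amide (not amine).
C–O–C with sp³ carbons on both sides and no adjacent C=O → ether.
C–S–C linkage → sulfide (thioether).
pendant –COOH: carbonyl C bonded to C and –OH → carboxylic acid.
C=C double bond → alkene.
C–O–C with sp³ carbons on both sides and no adjacent C=O → ether.
pendant –COOH: carbonyl C bonded to C and –OH → carboxylic acid.
–C≡N: carbon triple-bonded to nitrogen → nitrile.
Alcohol appears at: CH(OH) → 1.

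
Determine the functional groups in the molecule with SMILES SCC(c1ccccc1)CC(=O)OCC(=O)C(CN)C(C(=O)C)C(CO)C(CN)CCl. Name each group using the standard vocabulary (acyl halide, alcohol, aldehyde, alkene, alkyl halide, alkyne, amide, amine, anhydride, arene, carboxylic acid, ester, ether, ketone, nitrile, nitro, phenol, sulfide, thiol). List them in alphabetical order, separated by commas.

Working along the chain:
  HSCH2: –SH on an sp³ carbon → thiol.
  CH(C6H5): pendant –C6H5: benzene ring → arene.
  CH2COOCH2: –C(=O)–O–C with C on the carbonyl side → ester.
  CO: –C(=O)– with carbon on both sides → ketone.
  CH(CH2NH2): pendant –CH2NH2: N on sp³ C, no adjacent C=O → amine.
  CH(COCH3): pendant –COCH3: carbonyl C bonded to two carbons → ketone.
  CH(CH2OH): pendant –CH2OH on an sp³ backbone C → alcohol.
  CH(CH2NH2): pendant –CH2NH2: N on sp³ C, no adjacent C=O → amine.
  CH2Cl: halogen on an sp³ carbon → alkyl halide.

alcohol, alkyl halide, amine, arene, ester, ketone, thiol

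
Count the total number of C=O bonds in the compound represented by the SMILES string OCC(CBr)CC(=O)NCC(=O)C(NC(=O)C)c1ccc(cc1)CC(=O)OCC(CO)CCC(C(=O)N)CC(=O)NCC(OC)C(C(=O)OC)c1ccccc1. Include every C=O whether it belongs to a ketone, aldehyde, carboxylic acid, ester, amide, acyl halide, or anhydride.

CH2CONHCH2: amide, 1 C=O (running total 1).
CO: ketone, 1 C=O (running total 2).
CH(NHCOCH3): amide, 1 C=O (running total 3).
CH2COOCH2: ester, 1 C=O (running total 4).
CH(CONH2): amide, 1 C=O (running total 5).
CH2CONHCH2: amide, 1 C=O (running total 6).
CH(COOCH3): ester, 1 C=O (running total 7).

7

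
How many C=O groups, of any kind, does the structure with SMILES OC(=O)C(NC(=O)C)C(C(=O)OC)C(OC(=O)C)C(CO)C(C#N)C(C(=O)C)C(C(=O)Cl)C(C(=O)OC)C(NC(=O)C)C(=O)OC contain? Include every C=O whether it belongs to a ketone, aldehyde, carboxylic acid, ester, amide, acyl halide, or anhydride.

HOOC: carboxylic acid, 1 C=O (running total 1).
CH(NHCOCH3): amide, 1 C=O (running total 2).
CH(COOCH3): ester, 1 C=O (running total 3).
CH(OCOCH3): ester, 1 C=O (running total 4).
CH(COCH3): ketone, 1 C=O (running total 5).
CH(COCl): acyl halide, 1 C=O (running total 6).
CH(COOCH3): ester, 1 C=O (running total 7).
CH(NHCOCH3): amide, 1 C=O (running total 8).
COOCH3: ester, 1 C=O (running total 9).

9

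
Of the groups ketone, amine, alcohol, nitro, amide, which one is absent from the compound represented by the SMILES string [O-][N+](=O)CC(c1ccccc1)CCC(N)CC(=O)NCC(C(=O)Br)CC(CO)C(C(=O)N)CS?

alcohol: present (CH(CH2OH) — pendant –CH2OH on an sp³ backbone C → alcohol).
amine: present (CH(NH2) — –NH2 on an sp³ carbon with no adjacent C=O → amine).
nitro: present (O2NCH2 — –NO2 on carbon → nitro group).
amide: present (CH2CONHCH2 — –C(=O)–N– linkage → amide (the N is not an amine)).
ketone: absent. In each of CH2CONHCH2 and CH(CONH2), the C=O is bonded to nitrogen, which defines an amide, not a ketone. In CH(COBr), the C=O is bonded to a halogen, which defines an acyl halide, not a ketone.

ketone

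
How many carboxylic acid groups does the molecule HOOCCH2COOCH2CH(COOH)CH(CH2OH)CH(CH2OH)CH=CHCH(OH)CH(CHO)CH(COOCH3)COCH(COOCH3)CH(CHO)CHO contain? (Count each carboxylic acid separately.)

Working along the chain:
  HOOC: –COOH: carbonyl C bonded to –OH and C → carboxylic acid (the –OH is not a separate alcohol).
  CH2COOCH2: –C(=O)–O–C with C on the carbonyl side → ester.
  CH(COOH): pendant –COOH: carbonyl C bonded to C and –OH → carboxylic acid.
  CH(CH2OH): pendant –CH2OH on an sp³ backbone C → alcohol.
  CH(CH2OH): pendant –CH2OH on an sp³ backbone C → alcohol.
  CH=CH: C=C double bond → alkene.
  CH(OH): –OH on an sp³ carbon → alcohol (secondary).
  CH(CHO): pendant –CHO: carbonyl C bonded to C and H → aldehyde.
  CH(COOCH3): pendant –COOCH3: carbonyl C bonded to C and –OCH3 → ester.
  CO: –C(=O)– with carbon on both sides → ketone.
  CH(COOCH3): pendant –COOCH3: carbonyl C bonded to C and –OCH3 → ester.
  CH(CHO): pendant –CHO: carbonyl C bonded to C and H → aldehyde.
  CHO: terminal –CHO: carbonyl C bonded to H and C → aldehyde.
Carboxylic acid appears at: HOOC, CH(COOH) → 2.

2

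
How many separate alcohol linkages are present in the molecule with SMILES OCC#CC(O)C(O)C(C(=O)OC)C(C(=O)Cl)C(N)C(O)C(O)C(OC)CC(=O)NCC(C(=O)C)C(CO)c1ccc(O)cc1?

HO– on an sp³ carbon → alcohol.
C≡C triple bond → alkyne.
–OH on an sp³ carbon → alcohol (secondary).
–OH on an sp³ carbon → alcohol (secondary).
pendant –COOCH3: carbonyl C bonded to C and –OCH3 → ester.
pendant –C(=O)X: carbonyl C bonded to C and halogen → acyl halide.
–NH2 on an sp³ carbon with no adjacent C=O → amine.
–OH on an sp³ carbon → alcohol (secondary).
–OH on an sp³ carbon → alcohol (secondary).
pendant –OCH3: C–O–C with sp³ C, no adjacent C=O → ether.
–C(=O)–N– linkage → amide (the N is not an amine).
pendant –COCH3: carbonyl C bonded to two carbons → ketone.
pendant –CH2OH on an sp³ backbone C → alcohol.
–OH attached directly to an aromatic ring → phenol (not alcohol); the ring itself is an arene.
Alcohol appears at: HOCH2, CH(OH), CH(OH), CH(OH), CH(OH), CH(CH2OH) → 6.

6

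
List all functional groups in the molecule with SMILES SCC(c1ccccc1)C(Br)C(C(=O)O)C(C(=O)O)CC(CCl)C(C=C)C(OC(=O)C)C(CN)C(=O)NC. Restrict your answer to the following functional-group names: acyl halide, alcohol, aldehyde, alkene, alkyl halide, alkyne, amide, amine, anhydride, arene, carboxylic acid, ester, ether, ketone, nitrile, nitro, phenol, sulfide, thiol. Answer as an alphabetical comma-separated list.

alkene, alkyl halide, amide, amine, arene, carboxylic acid, ester, thiol

Working along the chain:
  HSCH2: –SH on an sp³ carbon → thiol.
  CH(C6H5): pendant –C6H5: benzene ring → arene.
  CH(Br): halogen on an sp³ carbon → alkyl halide.
  CH(COOH): pendant –COOH: carbonyl C bonded to C and –OH → carboxylic acid.
  CH(COOH): pendant –COOH: carbonyl C bonded to C and –OH → carboxylic acid.
  CH(CH2Cl): pendant –CH2X: halogen on sp³ carbon → alkyl halide.
  CH(CH=CH2): pendant –CH=CH2: C=C double bond → alkene.
  CH(OCOCH3): pendant –OC(=O)CH3: an acyloxy group → ester.
  CH(CH2NH2): pendant –CH2NH2: N on sp³ C, no adjacent C=O → amine.
  CONHCH3: –C(=O)NHCH3: carbonyl C bonded to C and to N → amide (the N is not an amine).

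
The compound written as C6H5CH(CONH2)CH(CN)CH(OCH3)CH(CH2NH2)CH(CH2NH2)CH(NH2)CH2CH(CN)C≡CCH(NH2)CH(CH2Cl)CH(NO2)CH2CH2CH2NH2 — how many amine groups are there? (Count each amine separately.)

Working along the chain:
  C6H5: C6H5– phenyl ring → arene.
  CH(CONH2): pendant –CONH2: carbonyl C bonded to C and N → amide.
  CH(CN): pendant –C≡N: nitrile.
  CH(OCH3): pendant –OCH3: C–O–C with sp³ C, no adjacent C=O → ether.
  CH(CH2NH2): pendant –CH2NH2: N on sp³ C, no adjacent C=O → amine.
  CH(CH2NH2): pendant –CH2NH2: N on sp³ C, no adjacent C=O → amine.
  CH(NH2): –NH2 on an sp³ carbon with no adjacent C=O → amine.
  CH(CN): pendant –C≡N: nitrile.
  C≡C: C≡C triple bond → alkyne.
  CH(NH2): –NH2 on an sp³ carbon with no adjacent C=O → amine.
  CH(CH2Cl): pendant –CH2X: halogen on sp³ carbon → alkyl halide.
  CH(NO2): –NO2 on an sp³ carbon → nitro (the N=O is not a carbonyl).
  CH2NH2: –NH2 on an sp³ carbon with no adjacent C=O → amine.
Amine appears at: CH(CH2NH2), CH(CH2NH2), CH(NH2), CH(NH2), CH2NH2 → 5.

5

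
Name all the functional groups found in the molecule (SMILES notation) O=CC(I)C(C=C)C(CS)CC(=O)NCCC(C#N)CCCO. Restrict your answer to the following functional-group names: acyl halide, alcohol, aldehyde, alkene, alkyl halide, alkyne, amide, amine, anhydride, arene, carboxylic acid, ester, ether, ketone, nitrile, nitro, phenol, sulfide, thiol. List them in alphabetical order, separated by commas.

terminal –CHO: carbonyl C bonded to H and C → aldehyde.
halogen on an sp³ carbon → alkyl halide.
pendant –CH=CH2: C=C double bond → alkene.
pendant –CH2SH → thiol.
–C(=O)–N– linkage → amide (the N is not an amine).
pendant –C≡N: nitrile.
–OH on an sp³ carbon → alcohol.

alcohol, aldehyde, alkene, alkyl halide, amide, nitrile, thiol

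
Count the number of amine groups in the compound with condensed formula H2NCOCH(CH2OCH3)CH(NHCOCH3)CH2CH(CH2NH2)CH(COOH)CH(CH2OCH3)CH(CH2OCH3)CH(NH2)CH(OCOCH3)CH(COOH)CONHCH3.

2

–C(=O)NH2: carbonyl C bonded to C and to N → amide (the N is not a separate amine).
pendant –CH2OCH3: C–O–C linkage → ether.
pendant –NHC(=O)CH3: N bonded to a carbonyl → amide (not amine).
pendant –CH2NH2: N on sp³ C, no adjacent C=O → amine.
pendant –COOH: carbonyl C bonded to C and –OH → carboxylic acid.
pendant –CH2OCH3: C–O–C linkage → ether.
pendant –CH2OCH3: C–O–C linkage → ether.
–NH2 on an sp³ carbon with no adjacent C=O → amine.
pendant –OC(=O)CH3: an acyloxy group → ester.
pendant –COOH: carbonyl C bonded to C and –OH → carboxylic acid.
–C(=O)NHCH3: carbonyl C bonded to C and to N → amide (the N is not an amine).
Amine appears at: CH(CH2NH2), CH(NH2) → 2.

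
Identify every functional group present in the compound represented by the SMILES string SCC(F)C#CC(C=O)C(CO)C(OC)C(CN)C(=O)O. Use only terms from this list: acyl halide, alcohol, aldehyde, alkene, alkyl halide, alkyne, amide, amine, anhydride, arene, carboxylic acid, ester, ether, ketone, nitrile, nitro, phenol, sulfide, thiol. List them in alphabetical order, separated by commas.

alcohol, aldehyde, alkyl halide, alkyne, amine, carboxylic acid, ether, thiol

–SH on an sp³ carbon → thiol.
halogen on an sp³ carbon → alkyl halide.
C≡C triple bond → alkyne.
pendant –CHO: carbonyl C bonded to C and H → aldehyde.
pendant –CH2OH on an sp³ backbone C → alcohol.
pendant –OCH3: C–O–C with sp³ C, no adjacent C=O → ether.
pendant –CH2NH2: N on sp³ C, no adjacent C=O → amine.
–COOH: carbonyl C bonded to –OH and C → carboxylic acid (the –OH is not a separate alcohol).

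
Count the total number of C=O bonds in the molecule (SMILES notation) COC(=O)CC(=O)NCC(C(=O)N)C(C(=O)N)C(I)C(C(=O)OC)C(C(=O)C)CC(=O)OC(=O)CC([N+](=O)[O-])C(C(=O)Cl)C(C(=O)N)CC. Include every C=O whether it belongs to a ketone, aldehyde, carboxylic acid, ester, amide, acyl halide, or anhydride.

CH3OOC: ester, 1 C=O (running total 1).
CH2CONHCH2: amide, 1 C=O (running total 2).
CH(CONH2): amide, 1 C=O (running total 3).
CH(CONH2): amide, 1 C=O (running total 4).
CH(COOCH3): ester, 1 C=O (running total 5).
CH(COCH3): ketone, 1 C=O (running total 6).
CH2CO-O-COCH2: anhydride, 2 C=O (running total 8).
CH(COCl): acyl halide, 1 C=O (running total 9).
CH(CONH2): amide, 1 C=O (running total 10).

10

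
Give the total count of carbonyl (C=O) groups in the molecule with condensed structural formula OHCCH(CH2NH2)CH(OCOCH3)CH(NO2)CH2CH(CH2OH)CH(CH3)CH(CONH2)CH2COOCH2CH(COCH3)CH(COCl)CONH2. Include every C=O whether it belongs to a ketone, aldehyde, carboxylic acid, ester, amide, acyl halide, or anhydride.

OHC: aldehyde, 1 C=O (running total 1).
CH(OCOCH3): ester, 1 C=O (running total 2).
CH(CONH2): amide, 1 C=O (running total 3).
CH2COOCH2: ester, 1 C=O (running total 4).
CH(COCH3): ketone, 1 C=O (running total 5).
CH(COCl): acyl halide, 1 C=O (running total 6).
CONH2: amide, 1 C=O (running total 7).

7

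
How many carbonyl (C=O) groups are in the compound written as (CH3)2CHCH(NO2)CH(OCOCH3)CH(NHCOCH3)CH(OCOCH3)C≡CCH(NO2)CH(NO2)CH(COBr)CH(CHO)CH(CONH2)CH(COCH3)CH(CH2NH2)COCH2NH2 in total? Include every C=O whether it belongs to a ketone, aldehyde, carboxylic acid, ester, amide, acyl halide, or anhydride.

CH(OCOCH3): ester, 1 C=O (running total 1).
CH(NHCOCH3): amide, 1 C=O (running total 2).
CH(OCOCH3): ester, 1 C=O (running total 3).
CH(COBr): acyl halide, 1 C=O (running total 4).
CH(CHO): aldehyde, 1 C=O (running total 5).
CH(CONH2): amide, 1 C=O (running total 6).
CH(COCH3): ketone, 1 C=O (running total 7).
CO: ketone, 1 C=O (running total 8).

8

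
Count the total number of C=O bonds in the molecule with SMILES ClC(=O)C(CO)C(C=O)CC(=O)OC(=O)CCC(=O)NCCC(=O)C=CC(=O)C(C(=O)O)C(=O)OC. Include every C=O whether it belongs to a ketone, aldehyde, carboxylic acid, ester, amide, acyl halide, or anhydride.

ClCO: acyl halide, 1 C=O (running total 1).
CH(CHO): aldehyde, 1 C=O (running total 2).
CH2CO-O-COCH2: anhydride, 2 C=O (running total 4).
CH2CONHCH2: amide, 1 C=O (running total 5).
CO: ketone, 1 C=O (running total 6).
CO: ketone, 1 C=O (running total 7).
CH(COOH): carboxylic acid, 1 C=O (running total 8).
COOCH3: ester, 1 C=O (running total 9).

9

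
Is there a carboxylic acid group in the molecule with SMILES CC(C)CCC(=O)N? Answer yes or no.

no

–C(=O)NH2: carbonyl C bonded to C and to N → amide (the N is not a separate amine).
In CONH2, the carbonyl is bonded to nitrogen, not to –OH; that is an amide.
The groups actually present are: amide.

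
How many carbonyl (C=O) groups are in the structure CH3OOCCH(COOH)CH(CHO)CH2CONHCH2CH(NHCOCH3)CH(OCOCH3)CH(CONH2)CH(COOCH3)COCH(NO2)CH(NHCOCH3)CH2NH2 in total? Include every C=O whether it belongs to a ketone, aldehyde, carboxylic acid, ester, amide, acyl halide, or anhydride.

10

CH3OOC: ester, 1 C=O (running total 1).
CH(COOH): carboxylic acid, 1 C=O (running total 2).
CH(CHO): aldehyde, 1 C=O (running total 3).
CH2CONHCH2: amide, 1 C=O (running total 4).
CH(NHCOCH3): amide, 1 C=O (running total 5).
CH(OCOCH3): ester, 1 C=O (running total 6).
CH(CONH2): amide, 1 C=O (running total 7).
CH(COOCH3): ester, 1 C=O (running total 8).
CO: ketone, 1 C=O (running total 9).
CH(NHCOCH3): amide, 1 C=O (running total 10).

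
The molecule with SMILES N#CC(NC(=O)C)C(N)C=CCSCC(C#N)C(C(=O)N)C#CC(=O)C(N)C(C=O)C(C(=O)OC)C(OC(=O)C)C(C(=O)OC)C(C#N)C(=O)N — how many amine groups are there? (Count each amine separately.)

2

Working along the chain:
  N≡C: N≡C–: carbon triple-bonded to nitrogen → nitrile.
  CH(NHCOCH3): pendant –NHC(=O)CH3: N bonded to a carbonyl → amide (not amine).
  CH(NH2): –NH2 on an sp³ carbon with no adjacent C=O → amine.
  CH=CH: C=C double bond → alkene.
  CH2SCH2: C–S–C linkage → sulfide (thioether).
  CH(CN): pendant –C≡N: nitrile.
  CH(CONH2): pendant –CONH2: carbonyl C bonded to C and N → amide.
  C≡C: C≡C triple bond → alkyne.
  CO: –C(=O)– with carbon on both sides → ketone.
  CH(NH2): –NH2 on an sp³ carbon with no adjacent C=O → amine.
  CH(CHO): pendant –CHO: carbonyl C bonded to C and H → aldehyde.
  CH(COOCH3): pendant –COOCH3: carbonyl C bonded to C and –OCH3 → ester.
  CH(OCOCH3): pendant –OC(=O)CH3: an acyloxy group → ester.
  CH(COOCH3): pendant –COOCH3: carbonyl C bonded to C and –OCH3 → ester.
  CH(CN): pendant –C≡N: nitrile.
  CONH2: –C(=O)NH2: carbonyl C bonded to C and to N → amide (the N is not a separate amine).
Amine appears at: CH(NH2), CH(NH2) → 2.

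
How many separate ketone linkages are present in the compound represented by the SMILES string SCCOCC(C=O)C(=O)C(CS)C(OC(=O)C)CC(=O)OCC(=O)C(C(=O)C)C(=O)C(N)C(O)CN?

4

Reading the structure from left to right:
  HSCH2: –SH on an sp³ carbon → thiol.
  CH2OCH2: C–O–C with sp³ carbons on both sides and no adjacent C=O → ether.
  CH(CHO): pendant –CHO: carbonyl C bonded to C and H → aldehyde.
  CO: –C(=O)– with carbon on both sides → ketone.
  CH(CH2SH): pendant –CH2SH → thiol.
  CH(OCOCH3): pendant –OC(=O)CH3: an acyloxy group → ester.
  CH2COOCH2: –C(=O)–O–C with C on the carbonyl side → ester.
  CO: –C(=O)– with carbon on both sides → ketone.
  CH(COCH3): pendant –COCH3: carbonyl C bonded to two carbons → ketone.
  CO: –C(=O)– with carbon on both sides → ketone.
  CH(NH2): –NH2 on an sp³ carbon with no adjacent C=O → amine.
  CH(OH): –OH on an sp³ carbon → alcohol (secondary).
  CH2NH2: –NH2 on an sp³ carbon with no adjacent C=O → amine.
Ketone appears at: CO, CO, CH(COCH3), CO → 4.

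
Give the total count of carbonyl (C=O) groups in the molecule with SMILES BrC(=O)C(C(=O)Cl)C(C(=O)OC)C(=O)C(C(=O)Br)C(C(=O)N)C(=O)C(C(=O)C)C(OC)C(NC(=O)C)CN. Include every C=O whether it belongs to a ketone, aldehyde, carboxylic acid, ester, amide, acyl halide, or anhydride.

9

BrCO: acyl halide, 1 C=O (running total 1).
CH(COCl): acyl halide, 1 C=O (running total 2).
CH(COOCH3): ester, 1 C=O (running total 3).
CO: ketone, 1 C=O (running total 4).
CH(COBr): acyl halide, 1 C=O (running total 5).
CH(CONH2): amide, 1 C=O (running total 6).
CO: ketone, 1 C=O (running total 7).
CH(COCH3): ketone, 1 C=O (running total 8).
CH(NHCOCH3): amide, 1 C=O (running total 9).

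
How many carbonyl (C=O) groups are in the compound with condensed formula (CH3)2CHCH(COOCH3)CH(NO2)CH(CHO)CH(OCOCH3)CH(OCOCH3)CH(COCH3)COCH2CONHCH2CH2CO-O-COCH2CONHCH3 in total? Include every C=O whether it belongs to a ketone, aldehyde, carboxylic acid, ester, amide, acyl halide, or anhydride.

CH(COOCH3): ester, 1 C=O (running total 1).
CH(CHO): aldehyde, 1 C=O (running total 2).
CH(OCOCH3): ester, 1 C=O (running total 3).
CH(OCOCH3): ester, 1 C=O (running total 4).
CH(COCH3): ketone, 1 C=O (running total 5).
CO: ketone, 1 C=O (running total 6).
CH2CONHCH2: amide, 1 C=O (running total 7).
CH2CO-O-COCH2: anhydride, 2 C=O (running total 9).
CONHCH3: amide, 1 C=O (running total 10).

10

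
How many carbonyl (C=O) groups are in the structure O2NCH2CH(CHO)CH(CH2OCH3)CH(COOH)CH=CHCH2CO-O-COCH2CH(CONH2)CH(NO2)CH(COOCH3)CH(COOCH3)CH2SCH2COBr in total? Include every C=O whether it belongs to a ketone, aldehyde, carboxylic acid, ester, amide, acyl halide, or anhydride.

8

CH(CHO): aldehyde, 1 C=O (running total 1).
CH(COOH): carboxylic acid, 1 C=O (running total 2).
CH2CO-O-COCH2: anhydride, 2 C=O (running total 4).
CH(CONH2): amide, 1 C=O (running total 5).
CH(COOCH3): ester, 1 C=O (running total 6).
CH(COOCH3): ester, 1 C=O (running total 7).
COBr: acyl halide, 1 C=O (running total 8).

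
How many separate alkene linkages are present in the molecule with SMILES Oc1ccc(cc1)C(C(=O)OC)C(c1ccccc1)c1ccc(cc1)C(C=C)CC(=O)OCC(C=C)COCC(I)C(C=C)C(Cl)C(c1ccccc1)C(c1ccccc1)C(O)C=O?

Reading the structure from left to right:
  HOC6H4: –OH attached directly to an aromatic ring → phenol (not alcohol); the ring itself is an arene.
  CH(COOCH3): pendant –COOCH3: carbonyl C bonded to C and –OCH3 → ester.
  CH(C6H5): pendant –C6H5: benzene ring → arene.
  C6H4: para-disubstituted benzene ring → arene.
  CH(CH=CH2): pendant –CH=CH2: C=C double bond → alkene.
  CH2COOCH2: –C(=O)–O–C with C on the carbonyl side → ester.
  CH(CH=CH2): pendant –CH=CH2: C=C double bond → alkene.
  CH2OCH2: C–O–C with sp³ carbons on both sides and no adjacent C=O → ether.
  CH(I): halogen on an sp³ carbon → alkyl halide.
  CH(CH=CH2): pendant –CH=CH2: C=C double bond → alkene.
  CH(Cl): halogen on an sp³ carbon → alkyl halide.
  CH(C6H5): pendant –C6H5: benzene ring → arene.
  CH(C6H5): pendant –C6H5: benzene ring → arene.
  CH(OH): –OH on an sp³ carbon → alcohol (secondary).
  CHO: terminal –CHO: carbonyl C bonded to H and C → aldehyde.
Alkene appears at: CH(CH=CH2), CH(CH=CH2), CH(CH=CH2) → 3.

3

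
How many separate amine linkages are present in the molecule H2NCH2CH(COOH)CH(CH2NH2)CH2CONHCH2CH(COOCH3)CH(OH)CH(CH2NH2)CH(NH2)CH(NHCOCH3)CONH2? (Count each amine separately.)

–NH2 on an sp³ carbon with no adjacent C=O → amine.
pendant –COOH: carbonyl C bonded to C and –OH → carboxylic acid.
pendant –CH2NH2: N on sp³ C, no adjacent C=O → amine.
–C(=O)–N– linkage → amide (the N is not an amine).
pendant –COOCH3: carbonyl C bonded to C and –OCH3 → ester.
–OH on an sp³ carbon → alcohol (secondary).
pendant –CH2NH2: N on sp³ C, no adjacent C=O → amine.
–NH2 on an sp³ carbon with no adjacent C=O → amine.
pendant –NHC(=O)CH3: N bonded to a carbonyl → amide (not amine).
–C(=O)NH2: carbonyl C bonded to C and to N → amide (the N is not a separate amine).
Amine appears at: H2NCH2, CH(CH2NH2), CH(CH2NH2), CH(NH2) → 4.

4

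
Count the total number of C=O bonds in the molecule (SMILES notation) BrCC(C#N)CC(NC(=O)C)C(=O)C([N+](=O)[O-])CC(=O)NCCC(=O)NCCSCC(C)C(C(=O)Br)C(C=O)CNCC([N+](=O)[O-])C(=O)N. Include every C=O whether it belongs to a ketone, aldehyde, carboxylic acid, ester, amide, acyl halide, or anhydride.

7

CH(NHCOCH3): amide, 1 C=O (running total 1).
CO: ketone, 1 C=O (running total 2).
CH2CONHCH2: amide, 1 C=O (running total 3).
CH2CONHCH2: amide, 1 C=O (running total 4).
CH(COBr): acyl halide, 1 C=O (running total 5).
CH(CHO): aldehyde, 1 C=O (running total 6).
CONH2: amide, 1 C=O (running total 7).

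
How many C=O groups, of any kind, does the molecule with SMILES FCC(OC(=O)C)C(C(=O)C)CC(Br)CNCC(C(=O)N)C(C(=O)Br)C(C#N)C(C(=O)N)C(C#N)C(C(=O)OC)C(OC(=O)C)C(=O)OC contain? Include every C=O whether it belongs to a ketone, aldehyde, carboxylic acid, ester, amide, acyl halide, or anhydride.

8

CH(OCOCH3): ester, 1 C=O (running total 1).
CH(COCH3): ketone, 1 C=O (running total 2).
CH(CONH2): amide, 1 C=O (running total 3).
CH(COBr): acyl halide, 1 C=O (running total 4).
CH(CONH2): amide, 1 C=O (running total 5).
CH(COOCH3): ester, 1 C=O (running total 6).
CH(OCOCH3): ester, 1 C=O (running total 7).
COOCH3: ester, 1 C=O (running total 8).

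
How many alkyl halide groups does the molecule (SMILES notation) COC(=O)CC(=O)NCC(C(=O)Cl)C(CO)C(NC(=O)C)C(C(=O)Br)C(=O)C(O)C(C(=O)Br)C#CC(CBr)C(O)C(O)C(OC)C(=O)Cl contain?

CH3O–C(=O)–: carbonyl C bonded to C and to –OCH3 → ester (not ketone + ether).
–C(=O)–N– linkage → amide (the N is not an amine).
pendant –C(=O)X: carbonyl C bonded to C and halogen → acyl halide.
pendant –CH2OH on an sp³ backbone C → alcohol.
pendant –NHC(=O)CH3: N bonded to a carbonyl → amide (not amine).
pendant –C(=O)X: carbonyl C bonded to C and halogen → acyl halide.
–C(=O)– with carbon on both sides → ketone.
–OH on an sp³ carbon → alcohol (secondary).
pendant –C(=O)X: carbonyl C bonded to C and halogen → acyl halide.
C≡C triple bond → alkyne.
pendant –CH2X: halogen on sp³ carbon → alkyl halide.
–OH on an sp³ carbon → alcohol (secondary).
–OH on an sp³ carbon → alcohol (secondary).
pendant –OCH3: C–O–C with sp³ C, no adjacent C=O → ether.
–C(=O)Cl: carbonyl C bonded to C and to a halogen → acyl halide (not alkyl halide).
Alkyl halide appears at: CH(CH2Br) → 1.

1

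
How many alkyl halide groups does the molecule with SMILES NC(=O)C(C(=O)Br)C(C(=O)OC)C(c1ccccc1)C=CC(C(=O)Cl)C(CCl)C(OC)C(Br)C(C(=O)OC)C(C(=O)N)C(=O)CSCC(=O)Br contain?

2

–C(=O)NH2: carbonyl C bonded to C and to N → amide (the N is not a separate amine).
pendant –C(=O)X: carbonyl C bonded to C and halogen → acyl halide.
pendant –COOCH3: carbonyl C bonded to C and –OCH3 → ester.
pendant –C6H5: benzene ring → arene.
C=C double bond → alkene.
pendant –C(=O)X: carbonyl C bonded to C and halogen → acyl halide.
pendant –CH2X: halogen on sp³ carbon → alkyl halide.
pendant –OCH3: C–O–C with sp³ C, no adjacent C=O → ether.
halogen on an sp³ carbon → alkyl halide.
pendant –COOCH3: carbonyl C bonded to C and –OCH3 → ester.
pendant –CONH2: carbonyl C bonded to C and N → amide.
–C(=O)– with carbon on both sides → ketone.
C–S–C linkage → sulfide (thioether).
–C(=O)Br: carbonyl C bonded to C and to a halogen → acyl halide (not alkyl halide).
Alkyl halide appears at: CH(CH2Cl), CH(Br) → 2.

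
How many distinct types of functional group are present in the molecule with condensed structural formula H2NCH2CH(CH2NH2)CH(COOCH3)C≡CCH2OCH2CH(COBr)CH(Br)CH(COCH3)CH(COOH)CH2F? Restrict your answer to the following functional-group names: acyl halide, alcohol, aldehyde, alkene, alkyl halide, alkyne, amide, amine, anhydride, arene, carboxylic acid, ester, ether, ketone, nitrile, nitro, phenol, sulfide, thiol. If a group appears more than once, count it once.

8

–NH2 on an sp³ carbon with no adjacent C=O → amine.
pendant –CH2NH2: N on sp³ C, no adjacent C=O → amine.
pendant –COOCH3: carbonyl C bonded to C and –OCH3 → ester.
C≡C triple bond → alkyne.
C–O–C with sp³ carbons on both sides and no adjacent C=O → ether.
pendant –C(=O)X: carbonyl C bonded to C and halogen → acyl halide.
halogen on an sp³ carbon → alkyl halide.
pendant –COCH3: carbonyl C bonded to two carbons → ketone.
pendant –COOH: carbonyl C bonded to C and –OH → carboxylic acid.
halogen on an sp³ carbon → alkyl halide.
Distinct types present: acyl halide, alkyl halide, alkyne, amine, carboxylic acid, ester, ether, ketone.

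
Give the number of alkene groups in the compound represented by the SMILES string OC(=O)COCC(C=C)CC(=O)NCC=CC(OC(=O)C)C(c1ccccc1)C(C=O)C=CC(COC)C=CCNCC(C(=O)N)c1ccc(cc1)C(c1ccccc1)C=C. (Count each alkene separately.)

5

–COOH: carbonyl C bonded to –OH and C → carboxylic acid (the –OH is not a separate alcohol).
C–O–C with sp³ carbons on both sides and no adjacent C=O → ether.
pendant –CH=CH2: C=C double bond → alkene.
–C(=O)–N– linkage → amide (the N is not an amine).
C=C double bond → alkene.
pendant –OC(=O)CH3: an acyloxy group → ester.
pendant –C6H5: benzene ring → arene.
pendant –CHO: carbonyl C bonded to C and H → aldehyde.
C=C double bond → alkene.
pendant –CH2OCH3: C–O–C linkage → ether.
C=C double bond → alkene.
C–N–C with sp³ carbons and no adjacent C=O → amine (secondary).
pendant –CONH2: carbonyl C bonded to C and N → amide.
para-disubstituted benzene ring → arene.
pendant –C6H5: benzene ring → arene.
C=C double bond → alkene.
Alkene appears at: CH(CH=CH2), CH=CH, CH=CH, CH=CH, CH=CH2 → 5.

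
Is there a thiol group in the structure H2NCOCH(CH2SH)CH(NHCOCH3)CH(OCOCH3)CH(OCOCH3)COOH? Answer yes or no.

Taking each segment in turn:
  H2NCO: –C(=O)NH2: carbonyl C bonded to C and to N → amide (the N is not a separate amine).
  CH(CH2SH): pendant –CH2SH → thiol.
  CH(NHCOCH3): pendant –NHC(=O)CH3: N bonded to a carbonyl → amide (not amine).
  CH(OCOCH3): pendant –OC(=O)CH3: an acyloxy group → ester.
  CH(OCOCH3): pendant –OC(=O)CH3: an acyloxy group → ester.
  COOH: –COOH: carbonyl C bonded to –OH and C → carboxylic acid (the –OH is not a separate alcohol).
The CH(CH2SH) segment supplies the thiol: pendant –CH2SH → thiol.

yes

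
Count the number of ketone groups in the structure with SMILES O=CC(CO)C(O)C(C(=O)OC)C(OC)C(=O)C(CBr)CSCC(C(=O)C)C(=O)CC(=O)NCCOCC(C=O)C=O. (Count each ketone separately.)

terminal –CHO: carbonyl C bonded to H and C → aldehyde.
pendant –CH2OH on an sp³ backbone C → alcohol.
–OH on an sp³ carbon → alcohol (secondary).
pendant –COOCH3: carbonyl C bonded to C and –OCH3 → ester.
pendant –OCH3: C–O–C with sp³ C, no adjacent C=O → ether.
–C(=O)– with carbon on both sides → ketone.
pendant –CH2X: halogen on sp³ carbon → alkyl halide.
C–S–C linkage → sulfide (thioether).
pendant –COCH3: carbonyl C bonded to two carbons → ketone.
–C(=O)– with carbon on both sides → ketone.
–C(=O)–N– linkage → amide (the N is not an amine).
C–O–C with sp³ carbons on both sides and no adjacent C=O → ether.
pendant –CHO: carbonyl C bonded to C and H → aldehyde.
terminal –CHO: carbonyl C bonded to H and C → aldehyde.
Ketone appears at: CO, CH(COCH3), CO → 3.

3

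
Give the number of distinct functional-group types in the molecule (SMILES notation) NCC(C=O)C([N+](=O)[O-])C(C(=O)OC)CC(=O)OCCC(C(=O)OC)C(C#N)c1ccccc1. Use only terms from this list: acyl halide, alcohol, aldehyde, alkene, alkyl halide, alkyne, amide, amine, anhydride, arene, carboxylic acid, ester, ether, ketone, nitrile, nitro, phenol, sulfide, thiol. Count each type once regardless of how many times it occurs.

Reading the structure from left to right:
  H2NCH2: –NH2 on an sp³ carbon with no adjacent C=O → amine.
  CH(CHO): pendant –CHO: carbonyl C bonded to C and H → aldehyde.
  CH(NO2): –NO2 on an sp³ carbon → nitro (the N=O is not a carbonyl).
  CH(COOCH3): pendant –COOCH3: carbonyl C bonded to C and –OCH3 → ester.
  CH2COOCH2: –C(=O)–O–C with C on the carbonyl side → ester.
  CH(COOCH3): pendant –COOCH3: carbonyl C bonded to C and –OCH3 → ester.
  CH(CN): pendant –C≡N: nitrile.
  C6H5: –C6H5 phenyl ring → arene.
Distinct types present: aldehyde, amine, arene, ester, nitrile, nitro.

6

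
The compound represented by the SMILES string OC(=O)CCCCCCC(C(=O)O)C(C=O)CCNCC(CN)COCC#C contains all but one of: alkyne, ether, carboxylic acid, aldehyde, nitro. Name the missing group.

nitro

alkyne: present (C≡CH — C≡C triple bond → alkyne).
ether: present (CH2OCH2 — C–O–C with sp³ carbons on both sides and no adjacent C=O → ether).
aldehyde: present (CH(CHO) — pendant –CHO: carbonyl C bonded to C and H → aldehyde).
carboxylic acid: present (HOOC — –COOH: carbonyl C bonded to –OH and C → carboxylic acid (the –OH is not a separate alcohol)).
nitro: no segment matches this pattern.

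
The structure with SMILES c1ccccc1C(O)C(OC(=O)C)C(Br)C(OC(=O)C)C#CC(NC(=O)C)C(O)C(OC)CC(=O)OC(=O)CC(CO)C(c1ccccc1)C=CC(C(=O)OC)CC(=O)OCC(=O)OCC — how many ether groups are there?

Reading the structure from left to right:
  C6H5: C6H5– phenyl ring → arene.
  CH(OH): –OH on an sp³ carbon → alcohol (secondary).
  CH(OCOCH3): pendant –OC(=O)CH3: an acyloxy group → ester.
  CH(Br): halogen on an sp³ carbon → alkyl halide.
  CH(OCOCH3): pendant –OC(=O)CH3: an acyloxy group → ester.
  C≡C: C≡C triple bond → alkyne.
  CH(NHCOCH3): pendant –NHC(=O)CH3: N bonded to a carbonyl → amide (not amine).
  CH(OH): –OH on an sp³ carbon → alcohol (secondary).
  CH(OCH3): pendant –OCH3: C–O–C with sp³ C, no adjacent C=O → ether.
  CH2CO-O-COCH2: two acyl groups sharing one oxygen, –C(=O)–O–C(=O)– → anhydride.
  CH(CH2OH): pendant –CH2OH on an sp³ backbone C → alcohol.
  CH(C6H5): pendant –C6H5: benzene ring → arene.
  CH=CH: C=C double bond → alkene.
  CH(COOCH3): pendant –COOCH3: carbonyl C bonded to C and –OCH3 → ester.
  CH2COOCH2: –C(=O)–O–C with C on the carbonyl side → ester.
  COOCH2CH3: –C(=O)OCH2CH3: carbonyl C bonded to C and to –OEt → ester.
Ether appears at: CH(OCH3) → 1.

1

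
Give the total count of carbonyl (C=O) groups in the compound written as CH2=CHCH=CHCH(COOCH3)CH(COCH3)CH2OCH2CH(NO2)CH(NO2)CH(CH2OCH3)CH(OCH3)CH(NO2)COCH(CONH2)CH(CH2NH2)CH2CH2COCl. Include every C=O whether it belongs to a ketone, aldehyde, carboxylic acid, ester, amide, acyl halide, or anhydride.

CH(COOCH3): ester, 1 C=O (running total 1).
CH(COCH3): ketone, 1 C=O (running total 2).
CO: ketone, 1 C=O (running total 3).
CH(CONH2): amide, 1 C=O (running total 4).
COCl: acyl halide, 1 C=O (running total 5).

5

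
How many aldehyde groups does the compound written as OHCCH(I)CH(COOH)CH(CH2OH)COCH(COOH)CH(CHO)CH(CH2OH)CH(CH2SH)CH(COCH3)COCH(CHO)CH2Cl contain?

Working along the chain:
  OHC: terminal –CHO: carbonyl C bonded to H and C → aldehyde.
  CH(I): halogen on an sp³ carbon → alkyl halide.
  CH(COOH): pendant –COOH: carbonyl C bonded to C and –OH → carboxylic acid.
  CH(CH2OH): pendant –CH2OH on an sp³ backbone C → alcohol.
  CO: –C(=O)– with carbon on both sides → ketone.
  CH(COOH): pendant –COOH: carbonyl C bonded to C and –OH → carboxylic acid.
  CH(CHO): pendant –CHO: carbonyl C bonded to C and H → aldehyde.
  CH(CH2OH): pendant –CH2OH on an sp³ backbone C → alcohol.
  CH(CH2SH): pendant –CH2SH → thiol.
  CH(COCH3): pendant –COCH3: carbonyl C bonded to two carbons → ketone.
  CO: –C(=O)– with carbon on both sides → ketone.
  CH(CHO): pendant –CHO: carbonyl C bonded to C and H → aldehyde.
  CH2Cl: halogen on an sp³ carbon → alkyl halide.
Aldehyde appears at: OHC, CH(CHO), CH(CHO) → 3.

3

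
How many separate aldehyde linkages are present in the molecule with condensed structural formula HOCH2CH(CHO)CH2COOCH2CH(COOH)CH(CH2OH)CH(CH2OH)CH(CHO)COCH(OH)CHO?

HO– on an sp³ carbon → alcohol.
pendant –CHO: carbonyl C bonded to C and H → aldehyde.
–C(=O)–O–C with C on the carbonyl side → ester.
pendant –COOH: carbonyl C bonded to C and –OH → carboxylic acid.
pendant –CH2OH on an sp³ backbone C → alcohol.
pendant –CH2OH on an sp³ backbone C → alcohol.
pendant –CHO: carbonyl C bonded to C and H → aldehyde.
–C(=O)– with carbon on both sides → ketone.
–OH on an sp³ carbon → alcohol (secondary).
terminal –CHO: carbonyl C bonded to H and C → aldehyde.
Aldehyde appears at: CH(CHO), CH(CHO), CHO → 3.

3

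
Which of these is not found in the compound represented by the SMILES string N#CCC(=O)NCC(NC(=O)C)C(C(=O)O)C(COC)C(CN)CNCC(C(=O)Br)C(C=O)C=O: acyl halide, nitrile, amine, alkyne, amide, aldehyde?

amine: present (CH(CH2NH2) — pendant –CH2NH2: N on sp³ C, no adjacent C=O → amine).
nitrile: present (N≡C — N≡C–: carbon triple-bonded to nitrogen → nitrile).
acyl halide: present (CH(COBr) — pendant –C(=O)X: carbonyl C bonded to C and halogen → acyl halide).
amide: present (CH2CONHCH2 — –C(=O)–N– linkage → amide (the N is not an amine)).
aldehyde: present (CH(CHO) — pendant –CHO: carbonyl C bonded to C and H → aldehyde).
alkyne: absent. In N≡C, the triple bond is C≡N, not C≡C, so it is a nitrile.

alkyne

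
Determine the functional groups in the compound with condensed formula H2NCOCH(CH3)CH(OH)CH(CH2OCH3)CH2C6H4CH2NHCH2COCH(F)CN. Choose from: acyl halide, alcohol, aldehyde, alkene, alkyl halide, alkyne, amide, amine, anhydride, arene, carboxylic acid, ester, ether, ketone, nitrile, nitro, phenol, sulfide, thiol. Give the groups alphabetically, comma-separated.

Working along the chain:
  H2NCO: –C(=O)NH2: carbonyl C bonded to C and to N → amide (the N is not a separate amine).
  CH(OH): –OH on an sp³ carbon → alcohol (secondary).
  CH(CH2OCH3): pendant –CH2OCH3: C–O–C linkage → ether.
  C6H4: para-disubstituted benzene ring → arene.
  CH2NHCH2: C–N–C with sp³ carbons and no adjacent C=O → amine (secondary).
  CO: –C(=O)– with carbon on both sides → ketone.
  CH(F): halogen on an sp³ carbon → alkyl halide.
  CN: –C≡N: carbon triple-bonded to nitrogen → nitrile.

alcohol, alkyl halide, amide, amine, arene, ether, ketone, nitrile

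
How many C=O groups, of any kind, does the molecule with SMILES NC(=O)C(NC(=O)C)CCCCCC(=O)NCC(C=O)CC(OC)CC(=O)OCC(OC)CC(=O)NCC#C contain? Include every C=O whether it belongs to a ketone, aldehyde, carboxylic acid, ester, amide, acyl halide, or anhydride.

6

H2NCO: amide, 1 C=O (running total 1).
CH(NHCOCH3): amide, 1 C=O (running total 2).
CH2CONHCH2: amide, 1 C=O (running total 3).
CH(CHO): aldehyde, 1 C=O (running total 4).
CH2COOCH2: ester, 1 C=O (running total 5).
CH2CONHCH2: amide, 1 C=O (running total 6).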